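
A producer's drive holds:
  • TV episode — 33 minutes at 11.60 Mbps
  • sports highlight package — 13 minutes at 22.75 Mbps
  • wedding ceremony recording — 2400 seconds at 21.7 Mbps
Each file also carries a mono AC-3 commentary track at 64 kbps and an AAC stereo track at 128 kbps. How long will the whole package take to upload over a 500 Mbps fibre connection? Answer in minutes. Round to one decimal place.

Audio total: 64 + 128 = 192 kbps = 0.192 Mbps.
TV episode: 11.792 Mbps × 1980 s = 23348.2 Mb
sports highlight package: 22.942 Mbps × 780 s = 17894.8 Mb
wedding ceremony recording: 21.892 Mbps × 2400 s = 52540.8 Mb
Total: 93783.7 Mb = 11723.0 MB.
At 500 Mbps: 93783.7 / 500 = 188 s ≈ 3.13 minutes.

3.1 minutes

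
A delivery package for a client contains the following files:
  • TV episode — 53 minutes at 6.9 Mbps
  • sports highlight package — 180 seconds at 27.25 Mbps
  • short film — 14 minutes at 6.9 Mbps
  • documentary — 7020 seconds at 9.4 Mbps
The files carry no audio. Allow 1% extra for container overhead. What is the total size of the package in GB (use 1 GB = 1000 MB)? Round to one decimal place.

12.5 GB

TV episode: 6.900 Mbps × 3180 s × 1.01 = 22161.4 Mb
sports highlight package: 27.250 Mbps × 180 s × 1.01 = 4954.1 Mb
short film: 6.900 Mbps × 840 s × 1.01 = 5854.0 Mb
documentary: 9.400 Mbps × 7020 s × 1.01 = 66647.9 Mb
Total: 99617.3 Mb = 12452.2 MB.
= 12.45 GB.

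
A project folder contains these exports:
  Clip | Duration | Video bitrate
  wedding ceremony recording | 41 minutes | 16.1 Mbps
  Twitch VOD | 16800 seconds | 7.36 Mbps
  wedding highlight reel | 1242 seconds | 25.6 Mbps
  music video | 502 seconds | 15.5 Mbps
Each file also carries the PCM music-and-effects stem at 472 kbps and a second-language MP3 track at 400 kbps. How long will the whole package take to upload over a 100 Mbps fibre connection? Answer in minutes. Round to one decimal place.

Audio total: 472 + 400 = 872 kbps = 0.872 Mbps.
wedding ceremony recording: 16.972 Mbps × 2460 s = 41751.1 Mb
Twitch VOD: 8.232 Mbps × 16800 s = 138297.6 Mb
wedding highlight reel: 26.472 Mbps × 1242 s = 32878.2 Mb
music video: 16.372 Mbps × 502 s = 8218.7 Mb
Total: 221145.7 Mb = 27643.2 MB.
At 100 Mbps: 221145.7 / 100 = 2211 s ≈ 36.9 minutes.

36.9 minutes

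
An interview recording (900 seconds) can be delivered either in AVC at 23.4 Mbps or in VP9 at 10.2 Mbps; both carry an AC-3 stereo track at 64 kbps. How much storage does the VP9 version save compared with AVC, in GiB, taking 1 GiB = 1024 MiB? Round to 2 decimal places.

Audio: 64 kbps = 0.064 Mbps.
AVC: 23.464 Mbps × 900 s = 21117.6 Mb = 2.458 GiB.
VP9: 10.264 Mbps × 900 s = 9237.6 Mb = 1.075 GiB.
Saving: 2.458 − 1.075 = 1.383 GiB.

1.38 GiB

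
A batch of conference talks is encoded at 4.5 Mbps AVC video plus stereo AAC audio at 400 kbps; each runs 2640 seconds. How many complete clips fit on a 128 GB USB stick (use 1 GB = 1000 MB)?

Audio: 400 kbps = 0.400 Mbps.
Total bitrate: 4.900 Mbps.
Per item: 4.900 Mbps × 2640 s = 12,936 Mb = 1,617 MB.
Capacity: 128 GB = 1,024,000 Mb; 79.16 items → 79 complete.

79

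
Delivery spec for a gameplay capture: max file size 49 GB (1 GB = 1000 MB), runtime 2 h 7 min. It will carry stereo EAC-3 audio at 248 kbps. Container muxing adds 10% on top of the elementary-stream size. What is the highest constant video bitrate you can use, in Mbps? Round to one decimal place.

46.5 Mbps

Budget: 49 GB = 392000.0 Mb.
Stream payload after overhead: 392000.0 / 1.10 = 356363.6 Mb.
2 h 7 min = 127 min = 7620 s
Total bitrate budget: 356363.6 Mb / 7620 s = 46.767 Mbps.
Audio: 248 kbps = 0.248 Mbps.
Video: 46.767 − 0.248 = 46.519 Mbps.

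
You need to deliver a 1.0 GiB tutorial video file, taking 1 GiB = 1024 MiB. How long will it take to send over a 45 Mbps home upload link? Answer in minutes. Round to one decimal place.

File: 1.0 GiB = 8589.9 Mb.
At 45 Mbps: 8589.9 / 45 = 190.9 s ≈ 3.18 minutes.

3.2 minutes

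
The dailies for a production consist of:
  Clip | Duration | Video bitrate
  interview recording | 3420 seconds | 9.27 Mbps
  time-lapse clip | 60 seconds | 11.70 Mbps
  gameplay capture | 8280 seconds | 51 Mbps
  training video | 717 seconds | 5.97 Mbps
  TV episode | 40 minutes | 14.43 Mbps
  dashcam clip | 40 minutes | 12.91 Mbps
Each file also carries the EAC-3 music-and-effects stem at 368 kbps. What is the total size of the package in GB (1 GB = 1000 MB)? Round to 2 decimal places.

66.37 GB

Audio: 368 kbps = 0.368 Mbps.
interview recording: 9.638 Mbps × 3420 s = 32962.0 Mb
time-lapse clip: 12.068 Mbps × 60 s = 724.1 Mb
gameplay capture: 51.368 Mbps × 8280 s = 425327.0 Mb
training video: 6.338 Mbps × 717 s = 4544.3 Mb
TV episode: 14.798 Mbps × 2400 s = 35515.2 Mb
dashcam clip: 13.278 Mbps × 2400 s = 31867.2 Mb
Total: 530939.8 Mb = 66367.5 MB.
= 66.37 GB.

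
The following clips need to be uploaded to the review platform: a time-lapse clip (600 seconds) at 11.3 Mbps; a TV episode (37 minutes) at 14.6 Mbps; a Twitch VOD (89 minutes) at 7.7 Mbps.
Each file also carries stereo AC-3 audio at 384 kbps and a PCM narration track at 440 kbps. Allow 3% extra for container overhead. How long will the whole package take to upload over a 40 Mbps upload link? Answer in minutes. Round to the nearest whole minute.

37 minutes

Audio total: 384 + 440 = 824 kbps = 0.824 Mbps.
time-lapse clip: 12.124 Mbps × 600 s × 1.03 = 7492.6 Mb
TV episode: 15.424 Mbps × 2220 s × 1.03 = 35268.5 Mb
Twitch VOD: 8.524 Mbps × 5340 s × 1.03 = 46883.7 Mb
Total: 89644.9 Mb = 11205.6 MB.
At 40 Mbps: 89644.9 / 40 = 2241 s ≈ 37.4 minutes.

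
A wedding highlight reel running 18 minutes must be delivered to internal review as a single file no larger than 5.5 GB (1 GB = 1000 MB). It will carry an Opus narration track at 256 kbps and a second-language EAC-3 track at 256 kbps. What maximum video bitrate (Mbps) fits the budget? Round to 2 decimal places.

40.23 Mbps

Budget: 5.5 GB = 44000.0 Mb.
18 min = 1080 s
Total bitrate budget: 44000.0 Mb / 1080 s = 40.741 Mbps.
Audio total: 256 + 256 = 512 kbps = 0.512 Mbps.
Video: 40.741 − 0.512 = 40.229 Mbps.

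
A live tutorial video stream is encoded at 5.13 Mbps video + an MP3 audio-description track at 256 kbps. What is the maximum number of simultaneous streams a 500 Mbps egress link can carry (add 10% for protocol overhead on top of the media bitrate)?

84

Audio: 256 kbps = 0.256 Mbps.
Per-viewer media rate: 5.386 Mbps.
On the wire with 10% overhead: 5.925 Mbps.
500 Mbps = 500.0 Mbps; 500.0 / 5.925 = 84.39 → 84 viewers.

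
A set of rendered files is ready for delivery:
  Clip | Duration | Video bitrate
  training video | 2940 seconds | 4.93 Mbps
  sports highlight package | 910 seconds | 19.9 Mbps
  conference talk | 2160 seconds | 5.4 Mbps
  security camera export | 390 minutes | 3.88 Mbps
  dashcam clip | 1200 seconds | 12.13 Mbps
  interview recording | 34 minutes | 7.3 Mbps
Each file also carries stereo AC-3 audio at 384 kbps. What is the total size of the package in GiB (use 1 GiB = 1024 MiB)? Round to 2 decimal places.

20.61 GiB

Audio: 384 kbps = 0.384 Mbps.
training video: 5.314 Mbps × 2940 s = 15623.2 Mb
sports highlight package: 20.284 Mbps × 910 s = 18458.4 Mb
conference talk: 5.784 Mbps × 2160 s = 12493.4 Mb
security camera export: 4.264 Mbps × 23400 s = 99777.6 Mb
dashcam clip: 12.514 Mbps × 1200 s = 15016.8 Mb
interview recording: 7.684 Mbps × 2040 s = 15675.4 Mb
Total: 177044.8 Mb = 22130.6 MB.
= 20.61 GiB.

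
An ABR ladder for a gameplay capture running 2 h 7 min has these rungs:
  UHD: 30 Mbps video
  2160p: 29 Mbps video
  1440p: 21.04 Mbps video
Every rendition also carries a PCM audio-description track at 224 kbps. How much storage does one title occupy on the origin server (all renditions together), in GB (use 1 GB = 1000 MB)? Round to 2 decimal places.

2 h 7 min = 127 min = 7620 s
Audio: 224 kbps = 0.224 Mbps.
Sum of rendition bitrates: (30+0.224) + (29+0.224) + (21.04+0.224) = 80.712 Mbps.
× 7620 s = 615,025 Mb = 76,878 MB = 76.88 GB.

76.88 GB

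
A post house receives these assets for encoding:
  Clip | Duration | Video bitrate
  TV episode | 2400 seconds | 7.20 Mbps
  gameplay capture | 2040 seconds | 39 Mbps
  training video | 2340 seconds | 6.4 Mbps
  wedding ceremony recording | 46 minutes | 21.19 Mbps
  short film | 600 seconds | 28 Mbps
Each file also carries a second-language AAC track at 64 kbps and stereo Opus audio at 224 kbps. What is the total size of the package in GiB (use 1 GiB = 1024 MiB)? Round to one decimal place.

22.1 GiB

Audio total: 64 + 224 = 288 kbps = 0.288 Mbps.
TV episode: 7.488 Mbps × 2400 s = 17971.2 Mb
gameplay capture: 39.288 Mbps × 2040 s = 80147.5 Mb
training video: 6.688 Mbps × 2340 s = 15649.9 Mb
wedding ceremony recording: 21.478 Mbps × 2760 s = 59279.3 Mb
short film: 28.288 Mbps × 600 s = 16972.8 Mb
Total: 190020.7 Mb = 23752.6 MB.
= 22.12 GiB.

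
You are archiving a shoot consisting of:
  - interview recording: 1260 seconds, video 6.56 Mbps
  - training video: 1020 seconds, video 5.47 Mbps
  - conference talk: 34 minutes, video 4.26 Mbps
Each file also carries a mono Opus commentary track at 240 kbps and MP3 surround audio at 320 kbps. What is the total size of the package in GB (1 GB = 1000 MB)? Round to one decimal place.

3.1 GB

Audio total: 240 + 320 = 560 kbps = 0.560 Mbps.
interview recording: 7.120 Mbps × 1260 s = 8971.2 Mb
training video: 6.030 Mbps × 1020 s = 6150.6 Mb
conference talk: 4.820 Mbps × 2040 s = 9832.8 Mb
Total: 24954.6 Mb = 3119.3 MB.
= 3.119 GB.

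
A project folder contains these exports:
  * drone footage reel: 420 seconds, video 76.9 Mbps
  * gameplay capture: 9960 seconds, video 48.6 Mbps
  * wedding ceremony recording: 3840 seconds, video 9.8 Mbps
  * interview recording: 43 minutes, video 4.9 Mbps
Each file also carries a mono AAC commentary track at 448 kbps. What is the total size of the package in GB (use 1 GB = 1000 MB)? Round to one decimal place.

71.8 GB

Audio: 448 kbps = 0.448 Mbps.
drone footage reel: 77.348 Mbps × 420 s = 32486.2 Mb
gameplay capture: 49.048 Mbps × 9960 s = 488518.1 Mb
wedding ceremony recording: 10.248 Mbps × 3840 s = 39352.3 Mb
interview recording: 5.348 Mbps × 2580 s = 13797.8 Mb
Total: 574154.4 Mb = 71769.3 MB.
= 71.77 GB.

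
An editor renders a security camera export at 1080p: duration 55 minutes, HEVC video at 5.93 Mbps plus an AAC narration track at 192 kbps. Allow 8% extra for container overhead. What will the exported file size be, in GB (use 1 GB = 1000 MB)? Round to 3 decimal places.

55 min = 3300 s
Audio: 192 kbps = 0.192 Mbps.
Total bitrate: 5.93 + 0.192 = 6.122 Mbps.
Stream data: 6.122 Mbps × 3300 s = 20202.6 Mb.
With 8% container overhead: ×1.08.
21,819 Mb ÷ 8 = 2,727 MB → 2.727 GB.

2.727 GB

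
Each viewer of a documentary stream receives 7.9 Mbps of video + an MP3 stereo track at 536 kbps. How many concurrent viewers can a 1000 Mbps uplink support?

Audio: 536 kbps = 0.536 Mbps.
Per-viewer media rate: 8.436 Mbps.
1000 Mbps = 1,000 Mbps; 1,000 / 8.436 = 118.54 → 118 viewers.

118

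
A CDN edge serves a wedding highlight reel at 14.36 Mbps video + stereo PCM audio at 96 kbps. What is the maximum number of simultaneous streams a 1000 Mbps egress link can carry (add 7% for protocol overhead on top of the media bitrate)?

Audio: 96 kbps = 0.096 Mbps.
Per-viewer media rate: 14.456 Mbps.
On the wire with 7% overhead: 15.468 Mbps.
1000 Mbps = 1,000 Mbps; 1,000 / 15.468 = 64.65 → 64 viewers.

64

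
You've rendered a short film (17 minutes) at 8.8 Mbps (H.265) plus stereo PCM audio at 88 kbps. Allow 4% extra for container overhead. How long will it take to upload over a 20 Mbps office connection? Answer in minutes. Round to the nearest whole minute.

17 min = 1020 s
Audio: 88 kbps = 0.088 Mbps.
Total bitrate: 8.888 Mbps.
File: 8.888 Mbps × 1020 s = 9065.8 Mb.
With 4% container overhead: ×1.04. → 9428.4 Mb.
At 20 Mbps: 9428.4 / 20 = 471.4 s ≈ 7.86 minutes.

8 minutes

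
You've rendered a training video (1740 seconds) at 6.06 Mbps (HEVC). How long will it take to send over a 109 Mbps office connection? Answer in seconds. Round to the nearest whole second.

97 seconds

File: 6.060 Mbps × 1740 s = 10544.4 Mb.
At 109 Mbps: 10544.4 / 109 = 96.7 s ≈ 96.7 seconds.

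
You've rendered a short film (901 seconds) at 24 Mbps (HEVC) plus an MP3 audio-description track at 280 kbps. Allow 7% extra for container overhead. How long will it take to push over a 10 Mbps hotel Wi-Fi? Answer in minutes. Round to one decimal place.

39.0 minutes

Audio: 280 kbps = 0.280 Mbps.
Total bitrate: 24.280 Mbps.
File: 24.280 Mbps × 901 s = 21876.3 Mb.
With 7% container overhead: ×1.07. → 23407.6 Mb.
At 10 Mbps: 23407.6 / 10 = 2340.8 s ≈ 39 minutes.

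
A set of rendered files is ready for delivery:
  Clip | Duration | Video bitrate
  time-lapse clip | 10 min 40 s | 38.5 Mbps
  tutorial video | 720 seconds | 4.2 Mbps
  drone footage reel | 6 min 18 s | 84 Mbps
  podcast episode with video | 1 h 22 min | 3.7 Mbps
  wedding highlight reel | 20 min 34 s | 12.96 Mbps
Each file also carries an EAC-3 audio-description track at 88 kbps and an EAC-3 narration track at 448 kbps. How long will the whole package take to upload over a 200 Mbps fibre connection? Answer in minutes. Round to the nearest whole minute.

8 minutes

Audio total: 88 + 448 = 536 kbps = 0.536 Mbps.
time-lapse clip: 39.036 Mbps × 640 s = 24983.0 Mb
tutorial video: 4.736 Mbps × 720 s = 3409.9 Mb
drone footage reel: 84.536 Mbps × 378 s = 31954.6 Mb
podcast episode with video: 4.236 Mbps × 4920 s = 20841.1 Mb
wedding highlight reel: 13.496 Mbps × 1234 s = 16654.1 Mb
Total: 97842.8 Mb = 12230.3 MB.
At 200 Mbps: 97842.8 / 200 = 489 s ≈ 8.15 minutes.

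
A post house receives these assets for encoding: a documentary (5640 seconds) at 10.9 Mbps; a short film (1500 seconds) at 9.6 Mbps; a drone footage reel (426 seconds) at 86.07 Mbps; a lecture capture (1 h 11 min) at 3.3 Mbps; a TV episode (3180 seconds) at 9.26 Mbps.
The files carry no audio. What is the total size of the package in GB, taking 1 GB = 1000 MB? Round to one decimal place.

19.5 GB

documentary: 10.900 Mbps × 5640 s = 61476.0 Mb
short film: 9.600 Mbps × 1500 s = 14400.0 Mb
drone footage reel: 86.070 Mbps × 426 s = 36665.8 Mb
lecture capture: 3.300 Mbps × 4260 s = 14058.0 Mb
TV episode: 9.260 Mbps × 3180 s = 29446.8 Mb
Total: 156046.6 Mb = 19505.8 MB.
= 19.51 GB.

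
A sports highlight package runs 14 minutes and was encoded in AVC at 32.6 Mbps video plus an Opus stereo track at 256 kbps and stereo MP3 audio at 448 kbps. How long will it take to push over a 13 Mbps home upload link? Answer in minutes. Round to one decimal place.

35.9 minutes

14 min = 840 s
Audio total: 256 + 448 = 704 kbps = 0.704 Mbps.
Total bitrate: 33.304 Mbps.
File: 33.304 Mbps × 840 s = 27975.4 Mb.
At 13 Mbps: 27975.4 / 13 = 2152.0 s ≈ 35.9 minutes.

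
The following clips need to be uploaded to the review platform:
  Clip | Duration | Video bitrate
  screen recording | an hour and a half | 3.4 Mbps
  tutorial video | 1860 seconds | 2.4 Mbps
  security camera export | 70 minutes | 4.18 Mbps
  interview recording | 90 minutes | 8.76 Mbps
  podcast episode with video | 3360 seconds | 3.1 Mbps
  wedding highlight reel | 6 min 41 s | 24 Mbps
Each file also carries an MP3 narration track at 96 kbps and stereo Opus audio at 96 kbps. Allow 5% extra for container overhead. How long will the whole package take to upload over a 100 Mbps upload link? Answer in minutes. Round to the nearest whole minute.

20 minutes

Audio total: 96 + 96 = 192 kbps = 0.192 Mbps.
screen recording: 3.592 Mbps × 5400 s × 1.05 = 20366.6 Mb
tutorial video: 2.592 Mbps × 1860 s × 1.05 = 5062.2 Mb
security camera export: 4.372 Mbps × 4200 s × 1.05 = 19280.5 Mb
interview recording: 8.952 Mbps × 5400 s × 1.05 = 50757.8 Mb
podcast episode with video: 3.292 Mbps × 3360 s × 1.05 = 11614.2 Mb
wedding highlight reel: 24.192 Mbps × 401 s × 1.05 = 10186.0 Mb
Total: 117267.4 Mb = 14658.4 MB.
At 100 Mbps: 117267.4 / 100 = 1173 s ≈ 19.5 minutes.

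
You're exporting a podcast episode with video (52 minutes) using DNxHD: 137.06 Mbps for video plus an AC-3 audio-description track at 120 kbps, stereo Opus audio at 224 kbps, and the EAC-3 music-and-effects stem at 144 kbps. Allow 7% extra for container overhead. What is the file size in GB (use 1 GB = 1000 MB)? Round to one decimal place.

57.4 GB

52 min = 3120 s
Audio total: 120 + 224 + 144 = 488 kbps = 0.488 Mbps.
Total bitrate: 137.06 + 0.488 = 137.548 Mbps.
Stream data: 137.548 Mbps × 3120 s = 429149.8 Mb.
With 7% container overhead: ×1.07.
459,190 Mb ÷ 8 = 57,399 MB → 57.40 GB.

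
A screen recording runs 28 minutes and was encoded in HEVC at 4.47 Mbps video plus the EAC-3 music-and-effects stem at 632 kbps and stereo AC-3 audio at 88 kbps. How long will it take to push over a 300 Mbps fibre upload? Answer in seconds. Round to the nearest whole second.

28 min = 1680 s
Audio total: 632 + 88 = 720 kbps = 0.720 Mbps.
Total bitrate: 5.190 Mbps.
File: 5.190 Mbps × 1680 s = 8719.2 Mb.
At 300 Mbps: 8719.2 / 300 = 29.1 s ≈ 29.1 seconds.

29 seconds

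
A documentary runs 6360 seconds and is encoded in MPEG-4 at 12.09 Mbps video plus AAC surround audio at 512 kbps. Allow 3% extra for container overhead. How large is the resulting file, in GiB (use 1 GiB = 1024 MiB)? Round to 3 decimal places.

Audio: 512 kbps = 0.512 Mbps.
Total bitrate: 12.09 + 0.512 = 12.602 Mbps.
Stream data: 12.602 Mbps × 6360 s = 80148.7 Mb.
With 3% container overhead: ×1.03.
82,553 Mb = 10,319,147,700 bytes ÷ 1,073,741,824 = 9.610 GiB.

9.610 GiB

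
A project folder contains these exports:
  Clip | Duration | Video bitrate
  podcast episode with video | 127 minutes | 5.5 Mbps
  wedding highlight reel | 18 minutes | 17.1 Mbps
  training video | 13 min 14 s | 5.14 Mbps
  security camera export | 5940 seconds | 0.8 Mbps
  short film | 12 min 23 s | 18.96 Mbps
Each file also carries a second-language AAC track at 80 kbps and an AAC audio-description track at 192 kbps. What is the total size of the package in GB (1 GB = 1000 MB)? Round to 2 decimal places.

10.96 GB

Audio total: 80 + 192 = 272 kbps = 0.272 Mbps.
podcast episode with video: 5.772 Mbps × 7620 s = 43982.6 Mb
wedding highlight reel: 17.372 Mbps × 1080 s = 18761.8 Mb
training video: 5.412 Mbps × 794 s = 4297.1 Mb
security camera export: 1.072 Mbps × 5940 s = 6367.7 Mb
short film: 19.232 Mbps × 743 s = 14289.4 Mb
Total: 87698.6 Mb = 10962.3 MB.
= 10.96 GB.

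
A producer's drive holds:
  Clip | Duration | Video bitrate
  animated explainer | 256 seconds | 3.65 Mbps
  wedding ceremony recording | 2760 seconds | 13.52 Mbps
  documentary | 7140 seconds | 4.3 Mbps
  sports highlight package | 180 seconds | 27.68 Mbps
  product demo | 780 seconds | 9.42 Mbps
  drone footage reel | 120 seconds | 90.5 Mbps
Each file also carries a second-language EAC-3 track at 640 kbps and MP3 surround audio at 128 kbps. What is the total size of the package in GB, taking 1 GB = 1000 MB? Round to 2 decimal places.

Audio total: 640 + 128 = 768 kbps = 0.768 Mbps.
animated explainer: 4.418 Mbps × 256 s = 1131.0 Mb
wedding ceremony recording: 14.288 Mbps × 2760 s = 39434.9 Mb
documentary: 5.068 Mbps × 7140 s = 36185.5 Mb
sports highlight package: 28.448 Mbps × 180 s = 5120.6 Mb
product demo: 10.188 Mbps × 780 s = 7946.6 Mb
drone footage reel: 91.268 Mbps × 120 s = 10952.2 Mb
Total: 100770.8 Mb = 12596.4 MB.
= 12.60 GB.

12.60 GB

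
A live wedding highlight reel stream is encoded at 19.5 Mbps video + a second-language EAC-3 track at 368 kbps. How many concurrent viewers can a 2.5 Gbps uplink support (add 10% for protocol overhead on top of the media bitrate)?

114

Audio: 368 kbps = 0.368 Mbps.
Per-viewer media rate: 19.868 Mbps.
On the wire with 10% overhead: 21.855 Mbps.
2.5 Gbps = 2,500 Mbps; 2,500 / 21.855 = 114.39 → 114 viewers.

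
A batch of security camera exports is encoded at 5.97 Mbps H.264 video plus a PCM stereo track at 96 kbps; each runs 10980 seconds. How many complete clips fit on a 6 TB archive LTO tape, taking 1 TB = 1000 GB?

Audio: 96 kbps = 0.096 Mbps.
Total bitrate: 6.066 Mbps.
Per item: 6.066 Mbps × 10980 s = 66,605 Mb = 8,326 MB.
Capacity: 6 TB = 48,000,000 Mb; 720.67 items → 720 complete.

720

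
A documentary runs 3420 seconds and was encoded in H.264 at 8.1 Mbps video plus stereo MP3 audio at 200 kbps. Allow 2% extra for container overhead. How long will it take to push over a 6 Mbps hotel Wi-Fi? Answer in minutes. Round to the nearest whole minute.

Audio: 200 kbps = 0.200 Mbps.
Total bitrate: 8.300 Mbps.
File: 8.300 Mbps × 3420 s = 28386.0 Mb.
With 2% container overhead: ×1.02. → 28953.7 Mb.
At 6 Mbps: 28953.7 / 6 = 4825.6 s ≈ 80.4 minutes.

80 minutes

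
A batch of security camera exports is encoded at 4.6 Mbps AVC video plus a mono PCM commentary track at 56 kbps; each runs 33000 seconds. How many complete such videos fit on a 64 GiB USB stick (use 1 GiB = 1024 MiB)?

Audio: 56 kbps = 0.056 Mbps.
Total bitrate: 4.656 Mbps.
Per item: 4.656 Mbps × 33000 s = 153,648 Mb = 19,206 MB.
Capacity: 64 GiB = 549,756 Mb; 3.58 items → 3 complete.

3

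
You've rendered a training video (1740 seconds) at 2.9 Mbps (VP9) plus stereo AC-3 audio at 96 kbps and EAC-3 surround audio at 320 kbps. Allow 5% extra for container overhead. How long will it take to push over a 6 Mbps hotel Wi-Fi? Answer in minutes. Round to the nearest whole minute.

Audio total: 96 + 320 = 416 kbps = 0.416 Mbps.
Total bitrate: 3.316 Mbps.
File: 3.316 Mbps × 1740 s = 5769.8 Mb.
With 5% container overhead: ×1.05. → 6058.3 Mb.
At 6 Mbps: 6058.3 / 6 = 1009.7 s ≈ 16.8 minutes.

17 minutes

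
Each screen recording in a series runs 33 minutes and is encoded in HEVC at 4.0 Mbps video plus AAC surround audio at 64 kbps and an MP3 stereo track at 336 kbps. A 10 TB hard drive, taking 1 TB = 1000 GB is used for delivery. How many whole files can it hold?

9182

33 min = 1980 s
Audio total: 64 + 336 = 400 kbps = 0.400 Mbps.
Total bitrate: 4.400 Mbps.
Per item: 4.400 Mbps × 1980 s = 8,712 Mb = 1,089 MB.
Capacity: 10 TB = 80,000,000 Mb; 9182.74 items → 9182 complete.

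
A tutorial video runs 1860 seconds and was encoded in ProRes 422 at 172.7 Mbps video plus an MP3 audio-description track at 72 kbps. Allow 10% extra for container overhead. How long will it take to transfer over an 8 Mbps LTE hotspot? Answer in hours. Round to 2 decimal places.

12.27 hours

Audio: 72 kbps = 0.072 Mbps.
Total bitrate: 172.772 Mbps.
File: 172.772 Mbps × 1860 s = 321355.9 Mb.
With 10% container overhead: ×1.10. → 353491.5 Mb.
At 8 Mbps: 353491.5 / 8 = 44186.4 s ≈ 12.3 hours.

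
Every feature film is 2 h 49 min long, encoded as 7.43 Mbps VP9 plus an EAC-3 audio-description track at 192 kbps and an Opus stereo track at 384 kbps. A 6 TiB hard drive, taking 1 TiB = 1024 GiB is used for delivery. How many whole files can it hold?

2 h 49 min = 169 min = 10140 s
Audio total: 192 + 384 = 576 kbps = 0.576 Mbps.
Total bitrate: 8.006 Mbps.
Per item: 8.006 Mbps × 10140 s = 81,181 Mb = 10,148 MB.
Capacity: 6 TiB = 52,776,558 Mb; 650.11 items → 650 complete.

650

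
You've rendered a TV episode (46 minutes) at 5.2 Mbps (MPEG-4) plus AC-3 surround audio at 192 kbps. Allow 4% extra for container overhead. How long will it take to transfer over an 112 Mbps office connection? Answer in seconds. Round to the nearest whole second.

46 min = 2760 s
Audio: 192 kbps = 0.192 Mbps.
Total bitrate: 5.392 Mbps.
File: 5.392 Mbps × 2760 s = 14881.9 Mb.
With 4% container overhead: ×1.04. → 15477.2 Mb.
At 112 Mbps: 15477.2 / 112 = 138.2 s ≈ 138 seconds.

138 seconds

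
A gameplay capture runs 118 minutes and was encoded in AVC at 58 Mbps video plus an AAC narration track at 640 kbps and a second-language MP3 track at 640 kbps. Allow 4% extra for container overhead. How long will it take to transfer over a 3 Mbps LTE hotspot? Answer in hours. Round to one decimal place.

40.4 hours

118 min = 7080 s
Audio total: 640 + 640 = 1280 kbps = 1.280 Mbps.
Total bitrate: 59.280 Mbps.
File: 59.280 Mbps × 7080 s = 419702.4 Mb.
With 4% container overhead: ×1.04. → 436490.5 Mb.
At 3 Mbps: 436490.5 / 3 = 145496.8 s ≈ 40.4 hours.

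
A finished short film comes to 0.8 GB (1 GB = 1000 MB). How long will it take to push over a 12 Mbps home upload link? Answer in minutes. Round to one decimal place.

File: 0.8 GB = 6400.0 Mb.
At 12 Mbps: 6400.0 / 12 = 533.3 s ≈ 8.89 minutes.

8.9 minutes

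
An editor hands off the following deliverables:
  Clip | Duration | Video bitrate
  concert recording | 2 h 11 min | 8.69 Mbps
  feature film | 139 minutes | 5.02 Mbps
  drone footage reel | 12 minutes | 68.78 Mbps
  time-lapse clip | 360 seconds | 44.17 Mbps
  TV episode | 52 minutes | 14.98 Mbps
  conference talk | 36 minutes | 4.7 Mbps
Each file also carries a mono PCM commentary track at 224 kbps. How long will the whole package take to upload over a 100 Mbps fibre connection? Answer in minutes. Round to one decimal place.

39.6 minutes

Audio: 224 kbps = 0.224 Mbps.
concert recording: 8.914 Mbps × 7860 s = 70064.0 Mb
feature film: 5.244 Mbps × 8340 s = 43735.0 Mb
drone footage reel: 69.004 Mbps × 720 s = 49682.9 Mb
time-lapse clip: 44.394 Mbps × 360 s = 15981.8 Mb
TV episode: 15.204 Mbps × 3120 s = 47436.5 Mb
conference talk: 4.924 Mbps × 2160 s = 10635.8 Mb
Total: 237536.0 Mb = 29692.0 MB.
At 100 Mbps: 237536.0 / 100 = 2375 s ≈ 39.6 minutes.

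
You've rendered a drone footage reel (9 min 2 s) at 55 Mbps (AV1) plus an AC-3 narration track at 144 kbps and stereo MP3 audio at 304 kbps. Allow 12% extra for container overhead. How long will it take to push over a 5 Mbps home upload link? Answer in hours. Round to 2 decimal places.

9 min 2 s = 542 s
Audio total: 144 + 304 = 448 kbps = 0.448 Mbps.
Total bitrate: 55.448 Mbps.
File: 55.448 Mbps × 542 s = 30052.8 Mb.
With 12% container overhead: ×1.12. → 33659.2 Mb.
At 5 Mbps: 33659.2 / 5 = 6731.8 s ≈ 1.87 hours.

1.87 hours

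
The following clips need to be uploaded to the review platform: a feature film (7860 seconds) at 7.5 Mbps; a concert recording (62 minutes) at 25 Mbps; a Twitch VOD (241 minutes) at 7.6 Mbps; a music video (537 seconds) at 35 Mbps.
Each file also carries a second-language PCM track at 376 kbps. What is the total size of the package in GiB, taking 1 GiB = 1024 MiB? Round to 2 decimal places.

33.83 GiB

Audio: 376 kbps = 0.376 Mbps.
feature film: 7.876 Mbps × 7860 s = 61905.4 Mb
concert recording: 25.376 Mbps × 3720 s = 94398.7 Mb
Twitch VOD: 7.976 Mbps × 14460 s = 115333.0 Mb
music video: 35.376 Mbps × 537 s = 18996.9 Mb
Total: 290634.0 Mb = 36329.2 MB.
= 33.83 GiB.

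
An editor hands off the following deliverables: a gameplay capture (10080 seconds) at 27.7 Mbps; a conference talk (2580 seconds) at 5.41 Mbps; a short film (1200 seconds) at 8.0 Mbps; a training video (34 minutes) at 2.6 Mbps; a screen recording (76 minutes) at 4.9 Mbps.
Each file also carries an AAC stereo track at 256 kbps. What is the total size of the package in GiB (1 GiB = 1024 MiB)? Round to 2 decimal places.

Audio: 256 kbps = 0.256 Mbps.
gameplay capture: 27.956 Mbps × 10080 s = 281796.5 Mb
conference talk: 5.666 Mbps × 2580 s = 14618.3 Mb
short film: 8.256 Mbps × 1200 s = 9907.2 Mb
training video: 2.856 Mbps × 2040 s = 5826.2 Mb
screen recording: 5.156 Mbps × 4560 s = 23511.4 Mb
Total: 335659.6 Mb = 41957.4 MB.
= 39.08 GiB.

39.08 GiB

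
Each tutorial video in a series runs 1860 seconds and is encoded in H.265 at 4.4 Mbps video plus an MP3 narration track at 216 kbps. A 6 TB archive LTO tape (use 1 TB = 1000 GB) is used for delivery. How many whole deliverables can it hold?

5590

Audio: 216 kbps = 0.216 Mbps.
Total bitrate: 4.616 Mbps.
Per item: 4.616 Mbps × 1860 s = 8,586 Mb = 1,073 MB.
Capacity: 6 TB = 48,000,000 Mb; 5590.65 items → 5590 complete.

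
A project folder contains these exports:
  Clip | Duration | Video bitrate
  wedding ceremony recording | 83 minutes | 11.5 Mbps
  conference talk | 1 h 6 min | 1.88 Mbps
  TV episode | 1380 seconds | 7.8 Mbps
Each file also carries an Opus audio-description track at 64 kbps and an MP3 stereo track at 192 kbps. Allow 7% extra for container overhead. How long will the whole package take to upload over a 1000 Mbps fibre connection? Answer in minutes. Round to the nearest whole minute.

1 minutes

Audio total: 64 + 192 = 256 kbps = 0.256 Mbps.
wedding ceremony recording: 11.756 Mbps × 4980 s × 1.07 = 62643.0 Mb
conference talk: 2.136 Mbps × 3960 s × 1.07 = 9050.7 Mb
TV episode: 8.056 Mbps × 1380 s × 1.07 = 11895.5 Mb
Total: 83589.2 Mb = 10448.6 MB.
At 1000 Mbps: 83589.2 / 1000 = 84 s ≈ 1.39 minutes.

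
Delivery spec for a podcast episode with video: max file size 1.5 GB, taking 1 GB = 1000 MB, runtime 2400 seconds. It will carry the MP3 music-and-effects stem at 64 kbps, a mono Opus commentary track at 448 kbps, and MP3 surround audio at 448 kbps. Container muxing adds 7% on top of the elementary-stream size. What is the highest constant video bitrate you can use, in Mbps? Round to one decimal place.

3.7 Mbps

Budget: 1.5 GB = 12000.0 Mb.
Stream payload after overhead: 12000.0 / 1.07 = 11215.0 Mb.
Total bitrate budget: 11215.0 Mb / 2400 s = 4.673 Mbps.
Audio total: 64 + 448 + 448 = 960 kbps = 0.960 Mbps.
Video: 4.673 − 0.960 = 3.713 Mbps.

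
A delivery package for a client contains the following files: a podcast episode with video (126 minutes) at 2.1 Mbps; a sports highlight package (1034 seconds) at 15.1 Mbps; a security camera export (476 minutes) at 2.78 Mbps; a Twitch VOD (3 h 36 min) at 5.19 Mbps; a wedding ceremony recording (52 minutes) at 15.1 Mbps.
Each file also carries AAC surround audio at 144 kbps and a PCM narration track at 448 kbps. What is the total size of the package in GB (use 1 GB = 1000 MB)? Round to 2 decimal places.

Audio total: 144 + 448 = 592 kbps = 0.592 Mbps.
podcast episode with video: 2.692 Mbps × 7560 s = 20351.5 Mb
sports highlight package: 15.692 Mbps × 1034 s = 16225.5 Mb
security camera export: 3.372 Mbps × 28560 s = 96304.3 Mb
Twitch VOD: 5.782 Mbps × 12960 s = 74934.7 Mb
wedding ceremony recording: 15.692 Mbps × 3120 s = 48959.0 Mb
Total: 256775.1 Mb = 32096.9 MB.
= 32.10 GB.

32.10 GB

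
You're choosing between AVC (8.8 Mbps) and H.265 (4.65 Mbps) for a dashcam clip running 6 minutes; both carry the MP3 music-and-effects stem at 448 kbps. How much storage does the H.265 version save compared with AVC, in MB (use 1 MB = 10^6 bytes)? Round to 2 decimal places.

186.75 MB

6 min = 360 s
Audio: 448 kbps = 0.448 Mbps.
AVC: 9.248 Mbps × 360 s = 3329.3 Mb = 416.160 MB.
H.265: 5.098 Mbps × 360 s = 1835.3 Mb = 229.410 MB.
Saving: 416.160 − 229.410 = 186.750 MB.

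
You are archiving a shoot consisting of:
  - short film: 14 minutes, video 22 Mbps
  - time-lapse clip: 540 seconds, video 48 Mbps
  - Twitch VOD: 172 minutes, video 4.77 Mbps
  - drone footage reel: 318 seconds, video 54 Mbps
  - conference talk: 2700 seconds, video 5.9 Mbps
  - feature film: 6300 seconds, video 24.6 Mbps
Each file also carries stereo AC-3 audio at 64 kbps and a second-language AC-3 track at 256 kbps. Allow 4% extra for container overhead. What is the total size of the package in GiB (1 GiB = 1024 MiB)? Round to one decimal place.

34.9 GiB

Audio total: 64 + 256 = 320 kbps = 0.320 Mbps.
short film: 22.320 Mbps × 840 s × 1.04 = 19498.8 Mb
time-lapse clip: 48.320 Mbps × 540 s × 1.04 = 27136.5 Mb
Twitch VOD: 5.090 Mbps × 10320 s × 1.04 = 54630.0 Mb
drone footage reel: 54.320 Mbps × 318 s × 1.04 = 17964.7 Mb
conference talk: 6.220 Mbps × 2700 s × 1.04 = 17465.8 Mb
feature film: 24.920 Mbps × 6300 s × 1.04 = 163275.8 Mb
Total: 299971.5 Mb = 37496.4 MB.
= 34.92 GiB.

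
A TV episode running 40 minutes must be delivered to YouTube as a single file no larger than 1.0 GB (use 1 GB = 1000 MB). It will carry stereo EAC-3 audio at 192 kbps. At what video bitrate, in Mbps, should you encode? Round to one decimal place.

Budget: 1.0 GB = 8000.0 Mb.
40 min = 2400 s
Total bitrate budget: 8000.0 Mb / 2400 s = 3.333 Mbps.
Audio: 192 kbps = 0.192 Mbps.
Video: 3.333 − 0.192 = 3.141 Mbps.

3.1 Mbps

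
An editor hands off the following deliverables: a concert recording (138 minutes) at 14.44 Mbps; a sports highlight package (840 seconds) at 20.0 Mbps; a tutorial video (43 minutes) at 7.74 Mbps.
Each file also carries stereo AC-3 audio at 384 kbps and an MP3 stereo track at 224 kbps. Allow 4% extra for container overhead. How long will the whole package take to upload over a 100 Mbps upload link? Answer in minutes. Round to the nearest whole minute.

Audio total: 384 + 224 = 608 kbps = 0.608 Mbps.
concert recording: 15.048 Mbps × 8280 s × 1.04 = 129581.3 Mb
sports highlight package: 20.608 Mbps × 840 s × 1.04 = 18003.1 Mb
tutorial video: 8.348 Mbps × 2580 s × 1.04 = 22399.4 Mb
Total: 169983.8 Mb = 21248.0 MB.
At 100 Mbps: 169983.8 / 100 = 1700 s ≈ 28.3 minutes.

28 minutes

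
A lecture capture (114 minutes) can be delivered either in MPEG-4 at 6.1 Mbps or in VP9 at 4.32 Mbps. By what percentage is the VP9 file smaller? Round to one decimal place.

29.2%

114 min = 6840 s
MPEG-4: 6.100 Mbps × 6840 s = 41724.0 Mb = 5.215 GB.
VP9: 4.320 Mbps × 6840 s = 29548.8 Mb = 3.694 GB.
Reduction: (1 − 3.694/5.215) × 100 = 29.18%.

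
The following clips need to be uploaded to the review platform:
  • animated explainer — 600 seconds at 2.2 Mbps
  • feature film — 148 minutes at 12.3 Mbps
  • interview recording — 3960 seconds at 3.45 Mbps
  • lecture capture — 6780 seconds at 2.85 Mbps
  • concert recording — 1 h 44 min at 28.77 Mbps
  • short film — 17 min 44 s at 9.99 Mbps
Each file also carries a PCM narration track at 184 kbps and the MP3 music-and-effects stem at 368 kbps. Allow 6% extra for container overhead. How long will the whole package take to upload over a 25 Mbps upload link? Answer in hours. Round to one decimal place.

4.1 hours

Audio total: 184 + 368 = 552 kbps = 0.552 Mbps.
animated explainer: 2.752 Mbps × 600 s × 1.06 = 1750.3 Mb
feature film: 12.852 Mbps × 8880 s × 1.06 = 120973.3 Mb
interview recording: 4.002 Mbps × 3960 s × 1.06 = 16798.8 Mb
lecture capture: 3.402 Mbps × 6780 s × 1.06 = 24449.5 Mb
concert recording: 29.322 Mbps × 6240 s × 1.06 = 193947.4 Mb
short film: 10.542 Mbps × 1064 s × 1.06 = 11889.7 Mb
Total: 369809.0 Mb = 46226.1 MB.
At 25 Mbps: 369809.0 / 25 = 14792 s ≈ 4.11 hours.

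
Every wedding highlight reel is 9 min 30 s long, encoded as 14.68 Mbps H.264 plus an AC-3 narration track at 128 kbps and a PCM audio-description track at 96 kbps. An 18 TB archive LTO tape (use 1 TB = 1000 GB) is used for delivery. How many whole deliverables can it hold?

9 min 30 s = 570 s
Audio total: 128 + 96 = 224 kbps = 0.224 Mbps.
Total bitrate: 14.904 Mbps.
Per item: 14.904 Mbps × 570 s = 8,495 Mb = 1,062 MB.
Capacity: 18 TB = 144,000,000 Mb; 16950.59 items → 16950 complete.

16950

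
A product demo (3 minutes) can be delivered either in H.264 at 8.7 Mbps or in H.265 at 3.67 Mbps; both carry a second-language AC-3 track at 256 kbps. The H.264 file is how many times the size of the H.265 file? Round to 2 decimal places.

2.28

3 min = 180 s
Audio: 256 kbps = 0.256 Mbps.
H.264: 8.956 Mbps × 180 s = 1612.1 Mb = 201.510 MB.
H.265: 3.926 Mbps × 180 s = 706.7 Mb = 88.335 MB.
Ratio: 201.510 / 88.335 = 2.281.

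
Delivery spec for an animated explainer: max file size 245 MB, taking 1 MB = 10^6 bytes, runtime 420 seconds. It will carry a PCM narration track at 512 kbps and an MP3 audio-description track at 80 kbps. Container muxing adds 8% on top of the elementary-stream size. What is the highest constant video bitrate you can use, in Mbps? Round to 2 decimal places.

Budget: 245 MB = 1960.0 Mb.
Stream payload after overhead: 1960.0 / 1.08 = 1814.8 Mb.
Total bitrate budget: 1814.8 Mb / 420 s = 4.321 Mbps.
Audio total: 512 + 80 = 592 kbps = 0.592 Mbps.
Video: 4.321 − 0.592 = 3.729 Mbps.

3.73 Mbps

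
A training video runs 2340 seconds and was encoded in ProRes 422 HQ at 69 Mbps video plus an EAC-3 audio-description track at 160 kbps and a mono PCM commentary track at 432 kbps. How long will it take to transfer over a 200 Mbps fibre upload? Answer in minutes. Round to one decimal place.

13.6 minutes

Audio total: 160 + 432 = 592 kbps = 0.592 Mbps.
Total bitrate: 69.592 Mbps.
File: 69.592 Mbps × 2340 s = 162845.3 Mb.
At 200 Mbps: 162845.3 / 200 = 814.2 s ≈ 13.6 minutes.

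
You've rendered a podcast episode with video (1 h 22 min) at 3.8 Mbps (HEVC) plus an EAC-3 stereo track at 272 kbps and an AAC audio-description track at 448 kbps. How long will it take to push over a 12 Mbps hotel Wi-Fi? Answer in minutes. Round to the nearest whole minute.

1 h 22 min = 82 min = 4920 s
Audio total: 272 + 448 = 720 kbps = 0.720 Mbps.
Total bitrate: 4.520 Mbps.
File: 4.520 Mbps × 4920 s = 22238.4 Mb.
At 12 Mbps: 22238.4 / 12 = 1853.2 s ≈ 30.9 minutes.

31 minutes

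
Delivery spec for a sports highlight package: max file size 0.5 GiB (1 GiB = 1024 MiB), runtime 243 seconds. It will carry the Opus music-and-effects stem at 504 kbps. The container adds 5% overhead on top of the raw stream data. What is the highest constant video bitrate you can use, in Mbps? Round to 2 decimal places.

Budget: 0.5 GiB = 4295.0 Mb.
Stream payload after overhead: 4295.0 / 1.05 = 4090.4 Mb.
Total bitrate budget: 4090.4 Mb / 243 s = 16.833 Mbps.
Audio: 504 kbps = 0.504 Mbps.
Video: 16.833 − 0.504 = 16.329 Mbps.

16.33 Mbps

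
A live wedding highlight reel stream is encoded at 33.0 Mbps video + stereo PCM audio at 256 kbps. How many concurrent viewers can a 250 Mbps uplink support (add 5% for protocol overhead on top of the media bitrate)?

Audio: 256 kbps = 0.256 Mbps.
Per-viewer media rate: 33.256 Mbps.
On the wire with 5% overhead: 34.919 Mbps.
250 Mbps = 250.0 Mbps; 250.0 / 34.919 = 7.16 → 7 viewers.

7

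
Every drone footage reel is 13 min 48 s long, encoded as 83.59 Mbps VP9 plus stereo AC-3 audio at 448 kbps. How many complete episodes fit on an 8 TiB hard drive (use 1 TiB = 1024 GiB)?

1011

13 min 48 s = 828 s
Audio: 448 kbps = 0.448 Mbps.
Total bitrate: 84.038 Mbps.
Per item: 84.038 Mbps × 828 s = 69,583 Mb = 8,698 MB.
Capacity: 8 TiB = 70,368,744 Mb; 1011.29 items → 1011 complete.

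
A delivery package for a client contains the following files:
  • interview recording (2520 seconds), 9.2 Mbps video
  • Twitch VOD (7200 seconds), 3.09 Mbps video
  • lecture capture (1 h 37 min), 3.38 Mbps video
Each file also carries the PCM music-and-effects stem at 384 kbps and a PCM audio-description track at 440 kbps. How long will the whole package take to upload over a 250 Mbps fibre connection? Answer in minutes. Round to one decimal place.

Audio total: 384 + 440 = 824 kbps = 0.824 Mbps.
interview recording: 10.024 Mbps × 2520 s = 25260.5 Mb
Twitch VOD: 3.914 Mbps × 7200 s = 28180.8 Mb
lecture capture: 4.204 Mbps × 5820 s = 24467.3 Mb
Total: 77908.6 Mb = 9738.6 MB.
At 250 Mbps: 77908.6 / 250 = 312 s ≈ 5.19 minutes.

5.2 minutes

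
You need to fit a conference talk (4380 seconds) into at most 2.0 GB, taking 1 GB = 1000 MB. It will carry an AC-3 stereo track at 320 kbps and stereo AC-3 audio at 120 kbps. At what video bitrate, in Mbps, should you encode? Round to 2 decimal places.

Budget: 2.0 GB = 16000.0 Mb.
Total bitrate budget: 16000.0 Mb / 4380 s = 3.653 Mbps.
Audio total: 320 + 120 = 440 kbps = 0.440 Mbps.
Video: 3.653 − 0.440 = 3.213 Mbps.

3.21 Mbps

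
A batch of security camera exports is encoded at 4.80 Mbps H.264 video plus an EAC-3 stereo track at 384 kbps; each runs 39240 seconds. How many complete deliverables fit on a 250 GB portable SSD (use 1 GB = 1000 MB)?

9

Audio: 384 kbps = 0.384 Mbps.
Total bitrate: 5.184 Mbps.
Per item: 5.184 Mbps × 39240 s = 203,420 Mb = 25,428 MB.
Capacity: 250 GB = 2,000,000 Mb; 9.83 items → 9 complete.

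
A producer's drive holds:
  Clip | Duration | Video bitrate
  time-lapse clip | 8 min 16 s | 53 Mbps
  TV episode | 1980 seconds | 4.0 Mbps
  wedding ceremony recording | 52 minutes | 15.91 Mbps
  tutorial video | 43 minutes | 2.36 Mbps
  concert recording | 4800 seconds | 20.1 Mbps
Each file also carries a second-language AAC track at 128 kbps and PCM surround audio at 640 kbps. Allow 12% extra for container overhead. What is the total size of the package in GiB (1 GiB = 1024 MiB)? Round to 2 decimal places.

25.61 GiB

Audio total: 128 + 640 = 768 kbps = 0.768 Mbps.
time-lapse clip: 53.768 Mbps × 496 s × 1.12 = 29869.2 Mb
TV episode: 4.768 Mbps × 1980 s × 1.12 = 10573.5 Mb
wedding ceremony recording: 16.678 Mbps × 3120 s × 1.12 = 58279.6 Mb
tutorial video: 3.128 Mbps × 2580 s × 1.12 = 9038.7 Mb
concert recording: 20.868 Mbps × 4800 s × 1.12 = 112186.4 Mb
Total: 219947.4 Mb = 27493.4 MB.
= 25.61 GiB.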